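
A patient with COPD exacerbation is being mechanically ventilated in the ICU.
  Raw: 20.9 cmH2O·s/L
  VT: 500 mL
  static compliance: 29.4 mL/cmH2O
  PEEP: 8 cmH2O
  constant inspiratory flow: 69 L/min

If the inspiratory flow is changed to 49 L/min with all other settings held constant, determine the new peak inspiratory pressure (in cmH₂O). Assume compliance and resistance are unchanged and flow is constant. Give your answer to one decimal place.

Flow: 69 L/min ÷ 60 = 1.15 L/s.
New flow: 49 L/min ÷ 60 = 0.8167 L/s.
PIP = Vt/C + R·V̇ + PEEP (constant-flow equation of motion).
Only the resistive term changes: ΔPIP = R × ΔV̇ = 20.9 × (0.8167 − 1.15) = 20.9 × -0.3333 = -6.966 cmH2O.
Original PIP = 500/29.4 + 20.9×1.15 + 8 = 49.042 cmH2O; new PIP = 49.042 + (-6.966) = 42.076 cmH2O.

42.1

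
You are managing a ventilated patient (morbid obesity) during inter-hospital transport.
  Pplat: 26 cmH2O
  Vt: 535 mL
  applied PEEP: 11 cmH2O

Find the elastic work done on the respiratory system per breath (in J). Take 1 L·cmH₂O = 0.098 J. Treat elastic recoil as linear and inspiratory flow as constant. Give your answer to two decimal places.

0.39

Elastic work ≈ ½ × (Pplat − PEEP) × Vt = 0.5 × (26 − 11) × 0.535 L = 0.5 × 15.0 × 0.535 = 4.013 L·cmH2O.
× 0.098 J/(L·cmH2O) → 0.3933 J.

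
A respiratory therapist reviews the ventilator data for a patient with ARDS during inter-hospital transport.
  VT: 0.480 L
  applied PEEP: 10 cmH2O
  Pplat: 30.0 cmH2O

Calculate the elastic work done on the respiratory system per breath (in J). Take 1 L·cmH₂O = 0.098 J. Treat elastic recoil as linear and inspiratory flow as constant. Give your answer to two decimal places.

0.47

Elastic work ≈ ½ × (Pplat − PEEP) × Vt = 0.5 × (30.0 − 10) × 0.480 L = 0.5 × 20.0 × 0.480 = 4.8 L·cmH2O.
× 0.098 J/(L·cmH2O) → 0.4704 J.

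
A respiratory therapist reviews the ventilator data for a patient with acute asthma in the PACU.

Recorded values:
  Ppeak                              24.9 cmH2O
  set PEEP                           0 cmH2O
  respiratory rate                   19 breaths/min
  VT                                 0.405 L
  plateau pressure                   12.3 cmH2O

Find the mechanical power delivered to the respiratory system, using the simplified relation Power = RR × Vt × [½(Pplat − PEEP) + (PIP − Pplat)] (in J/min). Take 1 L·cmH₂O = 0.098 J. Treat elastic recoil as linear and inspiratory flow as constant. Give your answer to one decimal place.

Per-breath work = Vt × [½(Pplat−PEEP) + (PIP−Pplat)] = 0.405 × [0.5×12.3 + 12.6] = 0.405 × 18.75 = 7.594 L·cmH2O.
Power = 19 × 7.594 = 144.29 L·cmH2O/min.
× 0.098 J/(L·cmH2O) → 14.14 J/min.

14.1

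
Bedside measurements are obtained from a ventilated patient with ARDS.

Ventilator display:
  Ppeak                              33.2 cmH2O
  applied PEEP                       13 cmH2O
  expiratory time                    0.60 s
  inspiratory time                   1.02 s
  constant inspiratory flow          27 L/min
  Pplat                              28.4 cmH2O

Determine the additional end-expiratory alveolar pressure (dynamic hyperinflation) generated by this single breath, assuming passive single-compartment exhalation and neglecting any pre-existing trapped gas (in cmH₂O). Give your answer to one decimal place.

Flow: 27 L/min ÷ 60 = 0.45 L/s.
Vt = flow × Ti = 0.45 L/s × 1.02 s × 1000 mL/L = 459.0 mL.
R = (PIP − Pplat)/V̇ = (33.2 − 28.4) / 0.45 = 4.8/0.45 = 10.667 cmH2O·s/L.
C = Vt/(Pplat − PEEP) = 459.0 / (28.4 − 13) = 459.0/15.4 = 29.805 mL/cmH2O.
τ = R × C = 10.667 × 0.02981 L/cmH2O = 0.318 s.
Fraction remaining = e^(−Te/τ) = e^(−0.60/0.318) = 0.1516; trapped volume = 459.0 × 0.1516 = 69.584 mL.
Additional alveolar pressure from trapping ≈ V_trapped / C = 69.584 / 29.805 = 2.335 cmH2O.

2.3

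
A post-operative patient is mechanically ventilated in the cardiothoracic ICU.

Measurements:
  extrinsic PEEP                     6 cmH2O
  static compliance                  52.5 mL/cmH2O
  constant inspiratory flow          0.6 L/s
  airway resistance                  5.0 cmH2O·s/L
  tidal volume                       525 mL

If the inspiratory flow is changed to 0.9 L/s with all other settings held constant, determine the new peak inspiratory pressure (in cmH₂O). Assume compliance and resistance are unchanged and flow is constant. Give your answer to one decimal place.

PIP = Vt/C + R·V̇ + PEEP (constant-flow equation of motion).
Only the resistive term changes: ΔPIP = R × ΔV̇ = 5.0 × (0.9 − 0.6) = 5.0 × 0.3 = 1.5 cmH2O.
Original PIP = 525/52.5 + 5.0×0.6 + 6 = 19.0 cmH2O; new PIP = 19.0 + (1.5) = 20.5 cmH2O.

20.5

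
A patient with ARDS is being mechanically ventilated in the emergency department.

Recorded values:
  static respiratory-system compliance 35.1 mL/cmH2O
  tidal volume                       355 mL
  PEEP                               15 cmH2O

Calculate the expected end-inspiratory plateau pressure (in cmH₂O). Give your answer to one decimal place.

Pplat = PEEP + Vt / Cstat = 15 + 355 / 35.1 = 15 + 10.114 = 25.114 cmH2O.

25.1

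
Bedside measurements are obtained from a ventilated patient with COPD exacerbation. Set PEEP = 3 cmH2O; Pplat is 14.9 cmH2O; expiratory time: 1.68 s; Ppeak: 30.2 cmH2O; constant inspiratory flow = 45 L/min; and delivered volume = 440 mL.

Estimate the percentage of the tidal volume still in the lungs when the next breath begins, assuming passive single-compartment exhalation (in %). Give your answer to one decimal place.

10.8

Flow: 45 L/min ÷ 60 = 0.75 L/s.
R = (PIP − Pplat)/V̇ = (30.2 − 14.9) / 0.75 = 15.3/0.75 = 20.4 cmH2O·s/L.
C = Vt/(Pplat − PEEP) = 440.0 / (14.9 − 3) = 440.0/11.9 = 36.975 mL/cmH2O.
τ = R × C = 20.4 × 0.03698 L/cmH2O = 0.7544 s.
Fraction remaining at end-expiration = e^(−Te/τ) = e^(−1.68/0.7544) = 0.1079 → 10.79%.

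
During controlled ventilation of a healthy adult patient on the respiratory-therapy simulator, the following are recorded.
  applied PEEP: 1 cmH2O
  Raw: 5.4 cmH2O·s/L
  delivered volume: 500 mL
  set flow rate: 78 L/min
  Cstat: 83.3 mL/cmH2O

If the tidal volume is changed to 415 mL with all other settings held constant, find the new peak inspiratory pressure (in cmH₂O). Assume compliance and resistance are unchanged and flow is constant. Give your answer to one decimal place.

13.0

Flow: 78 L/min ÷ 60 = 1.3 L/s.
PIP = Vt/C + R·V̇ + PEEP (constant-flow equation of motion).
Only the elastic term changes: ΔPIP = ΔVt / C = (415 − 500) / 83.3 = -1.02 cmH2O.
Original PIP = 500/83.3 + 5.4×1.3 + 1 = 14.022 cmH2O; new PIP = 14.022 + (-1.02) = 13.002 cmH2O.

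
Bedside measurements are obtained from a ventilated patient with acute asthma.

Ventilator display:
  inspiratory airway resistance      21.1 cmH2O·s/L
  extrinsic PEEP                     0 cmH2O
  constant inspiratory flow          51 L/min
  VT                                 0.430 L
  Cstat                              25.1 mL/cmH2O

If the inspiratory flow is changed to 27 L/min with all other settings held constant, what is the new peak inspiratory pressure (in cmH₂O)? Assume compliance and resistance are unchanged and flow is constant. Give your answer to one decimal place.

Flow: 51 L/min ÷ 60 = 0.85 L/s.
New flow: 27 L/min ÷ 60 = 0.45 L/s.
PIP = Vt/C + R·V̇ + PEEP (constant-flow equation of motion).
Only the resistive term changes: ΔPIP = R × ΔV̇ = 21.1 × (0.45 − 0.85) = 21.1 × -0.4 = -8.44 cmH2O.
Original PIP = 430/25.1 + 21.1×0.85 + 0 = 35.066 cmH2O; new PIP = 35.066 + (-8.44) = 26.626 cmH2O.

26.6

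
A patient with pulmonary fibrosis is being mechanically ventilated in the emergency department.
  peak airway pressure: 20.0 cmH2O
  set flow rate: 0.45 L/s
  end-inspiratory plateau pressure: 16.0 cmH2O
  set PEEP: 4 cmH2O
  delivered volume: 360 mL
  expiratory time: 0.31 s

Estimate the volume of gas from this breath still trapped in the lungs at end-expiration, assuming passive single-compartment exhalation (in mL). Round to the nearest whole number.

113

R = (PIP − Pplat)/V̇ = (20.0 − 16.0) / 0.45 = 4.0/0.45 = 8.889 cmH2O·s/L.
C = Vt/(Pplat − PEEP) = 360.0 / (16.0 − 4) = 360.0/12.0 = 30.0 mL/cmH2O.
τ = R × C = 8.889 × 0.03 L/cmH2O = 0.2667 s.
Fraction remaining = e^(−Te/τ) = e^(−0.31/0.2667) = 0.3127.
Trapped volume = 360.0 × 0.3127 = 112.57 mL.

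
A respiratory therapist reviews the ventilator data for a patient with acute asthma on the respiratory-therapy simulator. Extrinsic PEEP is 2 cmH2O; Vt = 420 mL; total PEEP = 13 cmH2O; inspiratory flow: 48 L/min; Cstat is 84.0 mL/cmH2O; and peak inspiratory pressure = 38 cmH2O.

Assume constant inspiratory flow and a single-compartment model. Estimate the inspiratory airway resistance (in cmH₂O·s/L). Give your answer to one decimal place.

25.0

Flow: 48 L/min ÷ 60 = 0.8 L/s.
Total PEEP = 13 cmH2O (set 2 + intrinsic 11); this is the baseline alveolar pressure.
Equation of motion (constant flow): PIP = Vt/C + R·V̇ + PEEP.
R·V̇ = PIP − Vt/C − PEEP = 38 − 420/84.0 − 13 = 38 − 5.0 − 13 = 20.0 cmH2O.
R = 20.0 / 0.8 = 25.0 cmH2O·s/L.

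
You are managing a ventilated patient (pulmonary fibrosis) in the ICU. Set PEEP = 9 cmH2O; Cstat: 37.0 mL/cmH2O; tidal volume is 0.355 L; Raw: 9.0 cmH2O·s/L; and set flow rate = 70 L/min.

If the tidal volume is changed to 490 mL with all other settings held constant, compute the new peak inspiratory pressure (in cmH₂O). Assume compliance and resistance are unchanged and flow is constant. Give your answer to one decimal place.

32.7

Flow: 70 L/min ÷ 60 = 1.1667 L/s.
PIP = Vt/C + R·V̇ + PEEP (constant-flow equation of motion).
Only the elastic term changes: ΔPIP = ΔVt / C = (490 − 355) / 37.0 = 3.649 cmH2O.
Original PIP = 355/37.0 + 9.0×1.1667 + 9 = 29.095 cmH2O; new PIP = 29.095 + (3.649) = 32.744 cmH2O.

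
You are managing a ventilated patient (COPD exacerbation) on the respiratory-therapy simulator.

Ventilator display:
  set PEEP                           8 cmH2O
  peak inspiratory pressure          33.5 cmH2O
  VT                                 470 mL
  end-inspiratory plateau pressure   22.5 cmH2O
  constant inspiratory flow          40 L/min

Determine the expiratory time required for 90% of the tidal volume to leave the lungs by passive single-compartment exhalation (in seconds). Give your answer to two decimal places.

1.23

Flow: 40 L/min ÷ 60 = 0.6667 L/s.
R = (PIP − Pplat)/V̇ = (33.5 − 22.5) / 0.6667 = 11.0/0.6667 = 16.499 cmH2O·s/L.
C = Vt/(Pplat − PEEP) = 470.0 / (22.5 − 8) = 470.0/14.5 = 32.414 mL/cmH2O.
τ = R × C = 16.499 × 0.03241 L/cmH2O = 0.5347 s.
t = −τ·ln(1 − 0.90) = −0.5347·ln(0.1) = 1.231 s.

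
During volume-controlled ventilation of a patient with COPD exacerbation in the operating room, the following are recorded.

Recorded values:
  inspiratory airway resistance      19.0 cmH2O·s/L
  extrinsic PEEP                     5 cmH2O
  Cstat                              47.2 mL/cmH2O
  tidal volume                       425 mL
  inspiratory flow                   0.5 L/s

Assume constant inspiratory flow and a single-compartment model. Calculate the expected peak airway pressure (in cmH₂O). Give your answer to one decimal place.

23.5

Equation of motion (constant flow): PIP = Vt/C + R·V̇ + PEEP.
PIP = 425/47.2 + 19.0×0.5 + 5 = 9.004 + 9.5 + 5 = 23.504 cmH2O.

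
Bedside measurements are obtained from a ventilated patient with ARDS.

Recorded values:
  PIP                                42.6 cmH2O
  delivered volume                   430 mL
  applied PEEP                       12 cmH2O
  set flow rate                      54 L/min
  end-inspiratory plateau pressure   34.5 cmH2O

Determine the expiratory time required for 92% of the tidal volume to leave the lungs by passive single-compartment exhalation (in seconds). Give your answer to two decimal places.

0.43

Flow: 54 L/min ÷ 60 = 0.9 L/s.
R = (PIP − Pplat)/V̇ = (42.6 − 34.5) / 0.9 = 8.1/0.9 = 9.0 cmH2O·s/L.
C = Vt/(Pplat − PEEP) = 430.0 / (34.5 − 12) = 430.0/22.5 = 19.111 mL/cmH2O.
τ = R × C = 9.0 × 0.01911 L/cmH2O = 0.172 s.
t = −τ·ln(1 − 0.92) = −0.172·ln(0.08) = 0.4344 s.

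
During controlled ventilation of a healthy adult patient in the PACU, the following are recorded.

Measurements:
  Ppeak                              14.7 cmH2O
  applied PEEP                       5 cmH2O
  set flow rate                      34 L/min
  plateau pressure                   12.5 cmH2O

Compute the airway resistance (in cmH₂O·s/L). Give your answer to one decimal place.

3.9

Flow: 34 L/min ÷ 60 = 0.5667 L/s.
Raw = (PIP − Pplat) / flow = (14.7 − 12.5) / 0.5667 = 2.2 / 0.5667 = 3.882 cmH2O·s/L.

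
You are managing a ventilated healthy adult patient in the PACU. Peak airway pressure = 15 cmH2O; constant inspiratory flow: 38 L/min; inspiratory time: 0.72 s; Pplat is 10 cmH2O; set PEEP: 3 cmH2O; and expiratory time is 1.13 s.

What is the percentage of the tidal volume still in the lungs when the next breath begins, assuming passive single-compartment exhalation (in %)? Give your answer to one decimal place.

Flow: 38 L/min ÷ 60 = 0.6333 L/s.
Vt = flow × Ti = 0.6333 L/s × 0.72 s × 1000 mL/L = 455.98 mL.
R = (PIP − Pplat)/V̇ = (15 − 10) / 0.6333 = 5.0/0.6333 = 7.895 cmH2O·s/L.
C = Vt/(Pplat − PEEP) = 455.98 / (10 − 3) = 455.98/7.0 = 65.14 mL/cmH2O.
τ = R × C = 7.895 × 0.06514 L/cmH2O = 0.5143 s.
Fraction remaining at end-expiration = e^(−Te/τ) = e^(−1.13/0.5143) = 0.1111 → 11.11%.

11.1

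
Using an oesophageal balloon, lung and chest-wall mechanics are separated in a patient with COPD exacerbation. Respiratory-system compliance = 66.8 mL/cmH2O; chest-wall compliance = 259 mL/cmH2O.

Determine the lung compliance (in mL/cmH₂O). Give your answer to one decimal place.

90.0

1/CL = 1/Crs − 1/Ccw.
1/CL = 1/66.8 − 1/259 = 0.01111.
CL = 90.009 mL/cmH2O.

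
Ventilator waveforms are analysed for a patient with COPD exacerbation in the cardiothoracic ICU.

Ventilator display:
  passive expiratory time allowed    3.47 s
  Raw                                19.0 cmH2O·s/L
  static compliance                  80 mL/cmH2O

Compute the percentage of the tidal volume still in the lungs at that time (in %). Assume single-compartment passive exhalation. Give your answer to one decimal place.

10.2

τ = R × C = 19.0 × 80 mL/cmH2O = 19.0 × 0.080 L/cmH2O = 1.52 s.
Passive exhalation: V(t)/V₀ = e^(−t/τ) = e^(−3.47/1.52) = 0.102.
Fraction remaining = 0.102 → 10.2%.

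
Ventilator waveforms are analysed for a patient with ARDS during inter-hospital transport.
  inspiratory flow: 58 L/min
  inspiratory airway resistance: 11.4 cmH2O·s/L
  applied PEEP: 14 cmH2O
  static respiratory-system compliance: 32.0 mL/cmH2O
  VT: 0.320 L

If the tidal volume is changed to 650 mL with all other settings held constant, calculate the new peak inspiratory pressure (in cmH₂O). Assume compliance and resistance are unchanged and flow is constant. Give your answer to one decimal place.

Flow: 58 L/min ÷ 60 = 0.9667 L/s.
PIP = Vt/C + R·V̇ + PEEP (constant-flow equation of motion).
Only the elastic term changes: ΔPIP = ΔVt / C = (650 − 320) / 32.0 = 10.313 cmH2O.
Original PIP = 320/32.0 + 11.4×0.9667 + 14 = 35.02 cmH2O; new PIP = 35.02 + (10.313) = 45.333 cmH2O.

45.3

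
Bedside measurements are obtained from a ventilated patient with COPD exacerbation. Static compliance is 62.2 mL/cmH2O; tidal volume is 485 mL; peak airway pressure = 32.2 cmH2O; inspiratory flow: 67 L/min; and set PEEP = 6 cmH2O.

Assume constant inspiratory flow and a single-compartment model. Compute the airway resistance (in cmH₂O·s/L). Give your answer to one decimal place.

16.5

Flow: 67 L/min ÷ 60 = 1.1167 L/s.
Equation of motion (constant flow): PIP = Vt/C + R·V̇ + PEEP.
R·V̇ = PIP − Vt/C − PEEP = 32.2 − 485/62.2 − 6 = 32.2 − 7.797 − 6 = 18.403 cmH2O.
R = 18.403 / 1.1167 = 16.48 cmH2O·s/L.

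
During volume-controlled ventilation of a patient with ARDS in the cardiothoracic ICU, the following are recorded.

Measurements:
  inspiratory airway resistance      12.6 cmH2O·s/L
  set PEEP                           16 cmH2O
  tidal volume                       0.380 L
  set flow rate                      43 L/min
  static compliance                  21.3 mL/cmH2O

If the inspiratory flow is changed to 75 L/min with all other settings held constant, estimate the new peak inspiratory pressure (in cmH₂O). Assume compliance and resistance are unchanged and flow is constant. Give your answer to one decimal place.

Flow: 43 L/min ÷ 60 = 0.7167 L/s.
New flow: 75 L/min ÷ 60 = 1.25 L/s.
PIP = Vt/C + R·V̇ + PEEP (constant-flow equation of motion).
Only the resistive term changes: ΔPIP = R × ΔV̇ = 12.6 × (1.25 − 0.7167) = 12.6 × 0.5333 = 6.72 cmH2O.
Original PIP = 380/21.3 + 12.6×0.7167 + 16 = 42.871 cmH2O; new PIP = 42.871 + (6.72) = 49.591 cmH2O.

49.6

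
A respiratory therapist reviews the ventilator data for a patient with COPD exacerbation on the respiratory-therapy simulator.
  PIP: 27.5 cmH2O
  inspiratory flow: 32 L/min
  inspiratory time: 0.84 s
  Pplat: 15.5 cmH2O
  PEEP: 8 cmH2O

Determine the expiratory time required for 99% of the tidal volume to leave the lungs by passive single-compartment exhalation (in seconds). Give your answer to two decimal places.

6.19

Flow: 32 L/min ÷ 60 = 0.5333 L/s.
Vt = flow × Ti = 0.5333 L/s × 0.84 s × 1000 mL/L = 447.97 mL.
R = (PIP − Pplat)/V̇ = (27.5 − 15.5) / 0.5333 = 12.0/0.5333 = 22.501 cmH2O·s/L.
C = Vt/(Pplat − PEEP) = 447.97 / (15.5 − 8) = 447.97/7.5 = 59.729 mL/cmH2O.
τ = R × C = 22.501 × 0.05973 L/cmH2O = 1.344 s.
t = −τ·ln(1 − 0.99) = −1.344·ln(0.01) = 6.189 s.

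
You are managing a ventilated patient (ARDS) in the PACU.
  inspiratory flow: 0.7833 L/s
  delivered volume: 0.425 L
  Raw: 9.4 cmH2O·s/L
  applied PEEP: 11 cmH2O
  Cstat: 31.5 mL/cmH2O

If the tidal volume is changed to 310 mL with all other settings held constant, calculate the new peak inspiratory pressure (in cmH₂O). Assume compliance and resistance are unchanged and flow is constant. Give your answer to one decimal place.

28.2

PIP = Vt/C + R·V̇ + PEEP (constant-flow equation of motion).
Only the elastic term changes: ΔPIP = ΔVt / C = (310 − 425) / 31.5 = -3.651 cmH2O.
Original PIP = 425/31.5 + 9.4×0.7833 + 11 = 31.855 cmH2O; new PIP = 31.855 + (-3.651) = 28.204 cmH2O.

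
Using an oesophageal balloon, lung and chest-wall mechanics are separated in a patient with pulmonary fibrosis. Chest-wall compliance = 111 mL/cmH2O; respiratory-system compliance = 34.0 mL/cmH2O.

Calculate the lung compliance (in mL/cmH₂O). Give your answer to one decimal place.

1/CL = 1/Crs − 1/Ccw.
1/CL = 1/34.0 − 1/111 = 0.0204.
CL = 49.02 mL/cmH2O.

49.0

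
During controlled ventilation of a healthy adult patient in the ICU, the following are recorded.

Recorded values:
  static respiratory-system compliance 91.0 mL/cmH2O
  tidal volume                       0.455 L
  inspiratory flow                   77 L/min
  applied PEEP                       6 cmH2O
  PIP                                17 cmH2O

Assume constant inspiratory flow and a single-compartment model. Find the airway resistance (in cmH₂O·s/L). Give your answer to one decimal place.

4.7

Flow: 77 L/min ÷ 60 = 1.2833 L/s.
Equation of motion (constant flow): PIP = Vt/C + R·V̇ + PEEP.
R·V̇ = PIP − Vt/C − PEEP = 17 − 455/91.0 − 6 = 17 − 5.0 − 6 = 6.0 cmH2O.
R = 6.0 / 1.2833 = 4.675 cmH2O·s/L.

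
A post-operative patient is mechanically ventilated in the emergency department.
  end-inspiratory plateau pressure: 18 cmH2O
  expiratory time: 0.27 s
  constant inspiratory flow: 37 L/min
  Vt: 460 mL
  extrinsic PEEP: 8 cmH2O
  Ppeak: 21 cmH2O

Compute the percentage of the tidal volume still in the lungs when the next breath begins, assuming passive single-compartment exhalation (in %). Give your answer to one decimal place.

29.9

Flow: 37 L/min ÷ 60 = 0.6167 L/s.
R = (PIP − Pplat)/V̇ = (21 − 18) / 0.6167 = 3.0/0.6167 = 4.865 cmH2O·s/L.
C = Vt/(Pplat − PEEP) = 460.0 / (18 − 8) = 460.0/10.0 = 46.0 mL/cmH2O.
τ = R × C = 4.865 × 0.046 L/cmH2O = 0.2238 s.
Fraction remaining at end-expiration = e^(−Te/τ) = e^(−0.27/0.2238) = 0.2993 → 29.93%.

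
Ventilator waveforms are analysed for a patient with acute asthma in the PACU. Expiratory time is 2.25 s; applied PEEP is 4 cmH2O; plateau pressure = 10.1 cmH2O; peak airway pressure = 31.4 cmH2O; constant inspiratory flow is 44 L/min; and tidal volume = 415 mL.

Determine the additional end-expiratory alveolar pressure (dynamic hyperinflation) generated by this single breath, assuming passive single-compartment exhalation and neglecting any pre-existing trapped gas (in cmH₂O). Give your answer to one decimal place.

2.0

Flow: 44 L/min ÷ 60 = 0.7333 L/s.
R = (PIP − Pplat)/V̇ = (31.4 − 10.1) / 0.7333 = 21.3/0.7333 = 29.047 cmH2O·s/L.
C = Vt/(Pplat − PEEP) = 415.0 / (10.1 − 4) = 415.0/6.1 = 68.033 mL/cmH2O.
τ = R × C = 29.047 × 0.06803 L/cmH2O = 1.976 s.
Fraction remaining = e^(−Te/τ) = e^(−2.25/1.976) = 0.3202; trapped volume = 415.0 × 0.3202 = 132.88 mL.
Additional alveolar pressure from trapping ≈ V_trapped / C = 132.88 / 68.033 = 1.953 cmH2O.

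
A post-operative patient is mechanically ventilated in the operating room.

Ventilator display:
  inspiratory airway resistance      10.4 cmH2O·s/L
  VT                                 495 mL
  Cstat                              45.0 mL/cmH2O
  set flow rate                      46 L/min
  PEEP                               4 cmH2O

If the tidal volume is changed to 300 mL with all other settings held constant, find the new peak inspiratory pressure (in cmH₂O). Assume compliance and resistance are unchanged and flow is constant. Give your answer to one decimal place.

18.6

Flow: 46 L/min ÷ 60 = 0.7667 L/s.
PIP = Vt/C + R·V̇ + PEEP (constant-flow equation of motion).
Only the elastic term changes: ΔPIP = ΔVt / C = (300 − 495) / 45.0 = -4.333 cmH2O.
Original PIP = 495/45.0 + 10.4×0.7667 + 4 = 22.974 cmH2O; new PIP = 22.974 + (-4.333) = 18.641 cmH2O.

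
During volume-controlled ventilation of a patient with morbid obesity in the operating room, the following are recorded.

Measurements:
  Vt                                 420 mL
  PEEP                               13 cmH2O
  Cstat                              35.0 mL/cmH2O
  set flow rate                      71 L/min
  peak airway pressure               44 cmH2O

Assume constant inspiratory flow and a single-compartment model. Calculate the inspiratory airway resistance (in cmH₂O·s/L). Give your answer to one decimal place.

16.1

Flow: 71 L/min ÷ 60 = 1.1833 L/s.
Equation of motion (constant flow): PIP = Vt/C + R·V̇ + PEEP.
R·V̇ = PIP − Vt/C − PEEP = 44 − 420/35.0 − 13 = 44 − 12.0 − 13 = 19.0 cmH2O.
R = 19.0 / 1.1833 = 16.057 cmH2O·s/L.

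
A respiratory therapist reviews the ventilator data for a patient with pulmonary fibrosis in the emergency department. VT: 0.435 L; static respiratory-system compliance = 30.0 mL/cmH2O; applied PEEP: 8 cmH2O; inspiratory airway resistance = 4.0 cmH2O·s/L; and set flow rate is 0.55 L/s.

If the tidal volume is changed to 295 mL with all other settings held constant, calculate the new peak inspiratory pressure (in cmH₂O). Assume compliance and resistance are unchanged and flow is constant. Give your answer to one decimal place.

PIP = Vt/C + R·V̇ + PEEP (constant-flow equation of motion).
Only the elastic term changes: ΔPIP = ΔVt / C = (295 − 435) / 30.0 = -4.667 cmH2O.
Original PIP = 435/30.0 + 4.0×0.55 + 8 = 24.7 cmH2O; new PIP = 24.7 + (-4.667) = 20.033 cmH2O.

20.0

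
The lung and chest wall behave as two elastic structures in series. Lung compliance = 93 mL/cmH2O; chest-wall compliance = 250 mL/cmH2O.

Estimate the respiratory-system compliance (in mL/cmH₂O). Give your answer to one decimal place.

67.8

Lung and chest wall are elastances in series: 1/Crs = 1/CL + 1/Ccw.
1/Crs = 1/93 + 1/250 = 0.01475.
Crs = 67.797 mL/cmH2O.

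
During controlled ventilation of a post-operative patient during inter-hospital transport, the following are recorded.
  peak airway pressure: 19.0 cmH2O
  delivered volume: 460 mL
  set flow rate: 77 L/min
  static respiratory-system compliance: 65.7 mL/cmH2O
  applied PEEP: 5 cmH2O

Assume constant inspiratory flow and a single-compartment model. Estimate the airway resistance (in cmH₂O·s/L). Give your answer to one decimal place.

5.5

Flow: 77 L/min ÷ 60 = 1.2833 L/s.
Equation of motion (constant flow): PIP = Vt/C + R·V̇ + PEEP.
R·V̇ = PIP − Vt/C − PEEP = 19.0 − 460/65.7 − 5 = 19.0 − 7.002 − 5 = 6.998 cmH2O.
R = 6.998 / 1.2833 = 5.453 cmH2O·s/L.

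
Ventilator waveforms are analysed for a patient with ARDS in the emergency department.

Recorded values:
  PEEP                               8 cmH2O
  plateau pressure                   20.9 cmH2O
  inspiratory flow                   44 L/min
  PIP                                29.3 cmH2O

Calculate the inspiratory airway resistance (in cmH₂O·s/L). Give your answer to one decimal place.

Flow: 44 L/min ÷ 60 = 0.7333 L/s.
Raw = (PIP − Pplat) / flow = (29.3 − 20.9) / 0.7333 = 8.4 / 0.7333 = 11.455 cmH2O·s/L.

11.5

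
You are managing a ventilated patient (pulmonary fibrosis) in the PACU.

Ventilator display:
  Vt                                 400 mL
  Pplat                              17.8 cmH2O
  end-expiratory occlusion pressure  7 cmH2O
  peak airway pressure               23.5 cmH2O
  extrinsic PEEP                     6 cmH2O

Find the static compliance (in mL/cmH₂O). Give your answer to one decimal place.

End-expiratory occlusion gives total PEEP = 7 cmH2O (intrinsic PEEP = 7 − 6 = 1). Use total PEEP for the elastic gradient.
Cstat = Vt / (Pplat − PEEPtotal) = 400 / (17.8 − 7) = 400 / 10.8 = 37.037 mL/cmH2O.

37.0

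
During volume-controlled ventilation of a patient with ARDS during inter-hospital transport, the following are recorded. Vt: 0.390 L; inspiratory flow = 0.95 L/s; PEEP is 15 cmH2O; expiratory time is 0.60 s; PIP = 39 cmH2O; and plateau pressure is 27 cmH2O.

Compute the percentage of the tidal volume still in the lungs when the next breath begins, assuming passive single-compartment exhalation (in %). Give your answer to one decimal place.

23.2

R = (PIP − Pplat)/V̇ = (39 − 27) / 0.95 = 12.0/0.95 = 12.632 cmH2O·s/L.
C = Vt/(Pplat − PEEP) = 390.0 / (27 − 15) = 390.0/12.0 = 32.5 mL/cmH2O.
τ = R × C = 12.632 × 0.0325 L/cmH2O = 0.4105 s.
Fraction remaining at end-expiration = e^(−Te/τ) = e^(−0.60/0.4105) = 0.2319 → 23.19%.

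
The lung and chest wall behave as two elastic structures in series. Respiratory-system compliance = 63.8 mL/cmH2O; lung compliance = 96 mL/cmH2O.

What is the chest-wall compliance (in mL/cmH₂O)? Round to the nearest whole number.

1/Ccw = 1/Crs − 1/CL.
1/Ccw = 1/63.8 − 1/96 = 0.005257.
Ccw = 190.22 mL/cmH2O.

190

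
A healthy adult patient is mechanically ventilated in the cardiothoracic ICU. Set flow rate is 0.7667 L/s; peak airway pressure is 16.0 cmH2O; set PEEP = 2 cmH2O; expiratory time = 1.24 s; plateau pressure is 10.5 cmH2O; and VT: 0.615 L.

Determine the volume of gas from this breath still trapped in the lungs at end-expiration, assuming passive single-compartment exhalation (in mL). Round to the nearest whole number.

R = (PIP − Pplat)/V̇ = (16.0 − 10.5) / 0.7667 = 5.5/0.7667 = 7.174 cmH2O·s/L.
C = Vt/(Pplat − PEEP) = 615.0 / (10.5 − 2) = 615.0/8.5 = 72.353 mL/cmH2O.
τ = R × C = 7.174 × 0.07235 L/cmH2O = 0.519 s.
Fraction remaining = e^(−Te/τ) = e^(−1.24/0.519) = 0.0917.
Trapped volume = 615.0 × 0.0917 = 56.396 mL.

56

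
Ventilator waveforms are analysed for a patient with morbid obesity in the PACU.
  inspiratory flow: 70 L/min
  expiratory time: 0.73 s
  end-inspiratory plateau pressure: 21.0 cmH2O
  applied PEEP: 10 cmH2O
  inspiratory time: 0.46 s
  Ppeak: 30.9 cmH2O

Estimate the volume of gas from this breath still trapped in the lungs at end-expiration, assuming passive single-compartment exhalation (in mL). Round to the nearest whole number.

92

Flow: 70 L/min ÷ 60 = 1.1667 L/s.
Vt = flow × Ti = 1.1667 L/s × 0.46 s × 1000 mL/L = 536.68 mL.
R = (PIP − Pplat)/V̇ = (30.9 − 21.0) / 1.1667 = 9.9/1.1667 = 8.485 cmH2O·s/L.
C = Vt/(Pplat − PEEP) = 536.68 / (21.0 − 10) = 536.68/11.0 = 48.789 mL/cmH2O.
τ = R × C = 8.485 × 0.04879 L/cmH2O = 0.414 s.
Fraction remaining = e^(−Te/τ) = e^(−0.73/0.414) = 0.1715.
Trapped volume = 536.68 × 0.1715 = 92.041 mL.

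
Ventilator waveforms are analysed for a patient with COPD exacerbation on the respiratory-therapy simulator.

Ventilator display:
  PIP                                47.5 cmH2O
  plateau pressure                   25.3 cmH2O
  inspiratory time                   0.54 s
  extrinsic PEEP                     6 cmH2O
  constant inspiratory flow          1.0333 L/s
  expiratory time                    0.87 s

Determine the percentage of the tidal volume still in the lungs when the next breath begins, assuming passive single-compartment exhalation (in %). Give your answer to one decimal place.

24.6

Vt = flow × Ti = 1.0333 L/s × 0.54 s × 1000 mL/L = 557.98 mL.
R = (PIP − Pplat)/V̇ = (47.5 − 25.3) / 1.0333 = 22.2/1.0333 = 21.485 cmH2O·s/L.
C = Vt/(Pplat − PEEP) = 557.98 / (25.3 − 6) = 557.98/19.3 = 28.911 mL/cmH2O.
τ = R × C = 21.485 × 0.02891 L/cmH2O = 0.6211 s.
Fraction remaining at end-expiration = e^(−Te/τ) = e^(−0.87/0.6211) = 0.2464 → 24.64%.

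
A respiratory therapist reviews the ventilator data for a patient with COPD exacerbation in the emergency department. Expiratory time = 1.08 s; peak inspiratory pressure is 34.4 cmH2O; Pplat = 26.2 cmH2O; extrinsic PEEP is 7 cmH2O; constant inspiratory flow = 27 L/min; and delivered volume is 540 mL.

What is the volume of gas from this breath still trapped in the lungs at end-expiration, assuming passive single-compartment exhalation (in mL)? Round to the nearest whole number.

Flow: 27 L/min ÷ 60 = 0.45 L/s.
R = (PIP − Pplat)/V̇ = (34.4 − 26.2) / 0.45 = 8.2/0.45 = 18.222 cmH2O·s/L.
C = Vt/(Pplat − PEEP) = 540.0 / (26.2 − 7) = 540.0/19.2 = 28.125 mL/cmH2O.
τ = R × C = 18.222 × 0.02813 L/cmH2O = 0.5126 s.
Fraction remaining = e^(−Te/τ) = e^(−1.08/0.5126) = 0.1216.
Trapped volume = 540.0 × 0.1216 = 65.664 mL.

66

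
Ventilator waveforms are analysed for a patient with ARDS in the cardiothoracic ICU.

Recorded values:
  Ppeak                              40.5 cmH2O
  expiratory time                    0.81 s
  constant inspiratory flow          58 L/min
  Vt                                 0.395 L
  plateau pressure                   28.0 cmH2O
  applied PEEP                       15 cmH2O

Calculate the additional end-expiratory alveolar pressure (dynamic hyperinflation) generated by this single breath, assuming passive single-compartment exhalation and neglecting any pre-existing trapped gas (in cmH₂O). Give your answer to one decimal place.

1.7

Flow: 58 L/min ÷ 60 = 0.9667 L/s.
R = (PIP − Pplat)/V̇ = (40.5 − 28.0) / 0.9667 = 12.5/0.9667 = 12.931 cmH2O·s/L.
C = Vt/(Pplat − PEEP) = 395.0 / (28.0 − 15) = 395.0/13.0 = 30.385 mL/cmH2O.
τ = R × C = 12.931 × 0.03039 L/cmH2O = 0.393 s.
Fraction remaining = e^(−Te/τ) = e^(−0.81/0.393) = 0.1273; trapped volume = 395.0 × 0.1273 = 50.284 mL.
Additional alveolar pressure from trapping ≈ V_trapped / C = 50.284 / 30.385 = 1.655 cmH2O.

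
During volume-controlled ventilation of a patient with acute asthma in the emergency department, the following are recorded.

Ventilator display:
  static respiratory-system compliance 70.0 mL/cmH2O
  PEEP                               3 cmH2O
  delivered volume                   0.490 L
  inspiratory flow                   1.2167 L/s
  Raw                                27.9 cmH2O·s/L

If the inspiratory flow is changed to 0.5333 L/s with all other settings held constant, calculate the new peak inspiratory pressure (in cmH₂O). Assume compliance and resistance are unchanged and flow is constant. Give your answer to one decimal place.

PIP = Vt/C + R·V̇ + PEEP (constant-flow equation of motion).
Only the resistive term changes: ΔPIP = R × ΔV̇ = 27.9 × (0.5333 − 1.2167) = 27.9 × -0.6834 = -19.067 cmH2O.
Original PIP = 490/70.0 + 27.9×1.2167 + 3 = 43.946 cmH2O; new PIP = 43.946 + (-19.067) = 24.879 cmH2O.

24.9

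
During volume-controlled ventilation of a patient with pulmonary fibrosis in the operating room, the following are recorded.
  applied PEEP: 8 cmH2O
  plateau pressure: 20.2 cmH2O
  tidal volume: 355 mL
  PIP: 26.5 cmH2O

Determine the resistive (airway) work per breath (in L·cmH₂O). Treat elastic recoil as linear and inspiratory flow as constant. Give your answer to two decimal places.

With constant inspiratory flow the resistive pressure is constant at PIP − Pplat = 26.5 − 20.2 = 6.3 cmH2O, so resistive work = 6.3 × 0.355 = 2.237 L·cmH2O.

2.24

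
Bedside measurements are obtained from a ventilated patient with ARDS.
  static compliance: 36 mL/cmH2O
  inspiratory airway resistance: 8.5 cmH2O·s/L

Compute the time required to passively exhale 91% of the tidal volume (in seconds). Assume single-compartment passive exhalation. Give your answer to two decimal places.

0.74

τ = R × C = 8.5 × 36 mL/cmH2O = 8.5 × 0.036 L/cmH2O = 0.306 s.
Exhaled fraction f = 1 − e^(−t/τ) → t = −τ·ln(1 − f) = −0.306·ln(0.09) = 0.7368 s.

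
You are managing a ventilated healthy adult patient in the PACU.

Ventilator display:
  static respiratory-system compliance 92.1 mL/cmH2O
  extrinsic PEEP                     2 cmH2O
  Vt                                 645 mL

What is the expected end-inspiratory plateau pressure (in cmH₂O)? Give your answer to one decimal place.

9.0

Pplat = PEEP + Vt / Cstat = 2 + 645 / 92.1 = 2 + 7.003 = 9.003 cmH2O.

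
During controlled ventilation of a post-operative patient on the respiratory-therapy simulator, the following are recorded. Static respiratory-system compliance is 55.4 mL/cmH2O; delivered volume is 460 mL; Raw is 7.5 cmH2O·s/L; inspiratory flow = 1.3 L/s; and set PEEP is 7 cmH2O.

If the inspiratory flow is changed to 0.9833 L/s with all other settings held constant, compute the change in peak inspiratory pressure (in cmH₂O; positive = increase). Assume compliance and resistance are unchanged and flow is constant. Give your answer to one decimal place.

PIP = Vt/C + R·V̇ + PEEP (constant-flow equation of motion).
Only the resistive term changes: ΔPIP = R × ΔV̇ = 7.5 × (0.9833 − 1.3) = 7.5 × -0.3167 = -2.375 cmH2O.

-2.4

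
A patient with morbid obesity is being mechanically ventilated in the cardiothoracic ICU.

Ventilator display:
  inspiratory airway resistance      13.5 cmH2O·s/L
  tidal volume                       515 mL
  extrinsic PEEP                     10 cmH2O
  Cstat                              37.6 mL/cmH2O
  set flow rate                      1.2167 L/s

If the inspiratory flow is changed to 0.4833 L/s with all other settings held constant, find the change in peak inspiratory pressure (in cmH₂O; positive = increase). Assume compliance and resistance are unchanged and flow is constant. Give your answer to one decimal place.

-9.9

PIP = Vt/C + R·V̇ + PEEP (constant-flow equation of motion).
Only the resistive term changes: ΔPIP = R × ΔV̇ = 13.5 × (0.4833 − 1.2167) = 13.5 × -0.7334 = -9.901 cmH2O.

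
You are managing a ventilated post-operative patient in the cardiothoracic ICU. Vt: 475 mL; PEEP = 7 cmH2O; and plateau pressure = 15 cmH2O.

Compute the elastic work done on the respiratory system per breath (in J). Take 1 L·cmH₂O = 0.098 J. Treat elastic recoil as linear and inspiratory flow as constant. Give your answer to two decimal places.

0.19

Elastic work ≈ ½ × (Pplat − PEEP) × Vt = 0.5 × (15 − 7) × 0.475 L = 0.5 × 8.0 × 0.475 = 1.9 L·cmH2O.
× 0.098 J/(L·cmH2O) → 0.1862 J.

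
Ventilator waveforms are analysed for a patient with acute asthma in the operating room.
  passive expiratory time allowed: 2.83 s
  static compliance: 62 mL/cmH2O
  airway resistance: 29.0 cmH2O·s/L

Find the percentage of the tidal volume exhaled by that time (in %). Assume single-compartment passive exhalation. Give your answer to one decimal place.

79.3

τ = R × C = 29.0 × 62 mL/cmH2O = 29.0 × 0.062 L/cmH2O = 1.798 s.
Passive exhalation: V(t)/V₀ = e^(−t/τ) = e^(−2.83/1.798) = 0.2072.
Fraction exhaled = 1 − 0.2072 = 0.7928 → 79.28%.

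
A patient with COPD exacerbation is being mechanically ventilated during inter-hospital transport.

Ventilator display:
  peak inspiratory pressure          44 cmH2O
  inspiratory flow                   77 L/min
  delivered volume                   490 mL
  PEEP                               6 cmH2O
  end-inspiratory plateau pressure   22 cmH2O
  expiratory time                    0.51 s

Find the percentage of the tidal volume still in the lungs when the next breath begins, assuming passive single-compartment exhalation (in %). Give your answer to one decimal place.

Flow: 77 L/min ÷ 60 = 1.2833 L/s.
R = (PIP − Pplat)/V̇ = (44 − 22) / 1.2833 = 22.0/1.2833 = 17.143 cmH2O·s/L.
C = Vt/(Pplat − PEEP) = 490.0 / (22 − 6) = 490.0/16.0 = 30.625 mL/cmH2O.
τ = R × C = 17.143 × 0.03063 L/cmH2O = 0.5251 s.
Fraction remaining at end-expiration = e^(−Te/τ) = e^(−0.51/0.5251) = 0.3786 → 37.86%.

37.9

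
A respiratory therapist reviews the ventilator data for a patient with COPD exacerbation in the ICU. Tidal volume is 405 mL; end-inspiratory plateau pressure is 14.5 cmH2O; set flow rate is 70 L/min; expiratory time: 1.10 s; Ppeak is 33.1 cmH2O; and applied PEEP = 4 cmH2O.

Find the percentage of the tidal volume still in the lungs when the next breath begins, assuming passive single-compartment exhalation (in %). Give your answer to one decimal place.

16.7

Flow: 70 L/min ÷ 60 = 1.1667 L/s.
R = (PIP − Pplat)/V̇ = (33.1 − 14.5) / 1.1667 = 18.6/1.1667 = 15.942 cmH2O·s/L.
C = Vt/(Pplat − PEEP) = 405.0 / (14.5 − 4) = 405.0/10.5 = 38.571 mL/cmH2O.
τ = R × C = 15.942 × 0.03857 L/cmH2O = 0.6149 s.
Fraction remaining at end-expiration = e^(−Te/τ) = e^(−1.10/0.6149) = 0.1671 → 16.71%.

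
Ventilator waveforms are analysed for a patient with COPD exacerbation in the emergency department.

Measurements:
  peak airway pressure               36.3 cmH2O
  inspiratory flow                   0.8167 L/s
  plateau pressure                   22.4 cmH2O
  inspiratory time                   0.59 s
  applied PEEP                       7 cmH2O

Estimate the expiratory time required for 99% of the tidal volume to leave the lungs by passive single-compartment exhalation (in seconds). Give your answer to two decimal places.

2.45

Vt = flow × Ti = 0.8167 L/s × 0.59 s × 1000 mL/L = 481.85 mL.
R = (PIP − Pplat)/V̇ = (36.3 − 22.4) / 0.8167 = 13.9/0.8167 = 17.02 cmH2O·s/L.
C = Vt/(Pplat − PEEP) = 481.85 / (22.4 − 7) = 481.85/15.4 = 31.289 mL/cmH2O.
τ = R × C = 17.02 × 0.03129 L/cmH2O = 0.5326 s.
t = −τ·ln(1 − 0.99) = −0.5326·ln(0.01) = 2.453 s.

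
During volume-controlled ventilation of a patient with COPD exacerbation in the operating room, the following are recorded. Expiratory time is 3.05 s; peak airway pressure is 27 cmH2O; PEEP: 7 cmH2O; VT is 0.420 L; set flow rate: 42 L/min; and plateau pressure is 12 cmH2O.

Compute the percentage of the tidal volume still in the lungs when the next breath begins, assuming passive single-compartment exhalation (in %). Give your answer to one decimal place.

18.4

Flow: 42 L/min ÷ 60 = 0.7 L/s.
R = (PIP − Pplat)/V̇ = (27 − 12) / 0.7 = 15.0/0.7 = 21.429 cmH2O·s/L.
C = Vt/(Pplat − PEEP) = 420.0 / (12 − 7) = 420.0/5.0 = 84.0 mL/cmH2O.
τ = R × C = 21.429 × 0.084 L/cmH2O = 1.8 s.
Fraction remaining at end-expiration = e^(−Te/τ) = e^(−3.05/1.8) = 0.1837 → 18.37%.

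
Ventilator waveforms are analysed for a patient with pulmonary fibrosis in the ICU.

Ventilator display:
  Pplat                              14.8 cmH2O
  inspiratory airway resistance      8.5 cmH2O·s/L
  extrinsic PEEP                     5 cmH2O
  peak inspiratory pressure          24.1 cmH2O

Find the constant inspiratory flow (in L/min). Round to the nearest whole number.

66

flow = (PIP − Pplat) / Raw = (24.1 − 14.8) / 8.5 = 1.094 L/s × 60 = 65.64 L/min.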